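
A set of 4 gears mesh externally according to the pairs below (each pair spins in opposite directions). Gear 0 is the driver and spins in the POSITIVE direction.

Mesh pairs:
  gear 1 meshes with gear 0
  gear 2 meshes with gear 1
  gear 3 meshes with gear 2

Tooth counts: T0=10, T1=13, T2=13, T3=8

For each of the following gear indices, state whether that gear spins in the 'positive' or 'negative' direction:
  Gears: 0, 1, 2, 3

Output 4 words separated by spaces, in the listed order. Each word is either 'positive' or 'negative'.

Gear 0 (driver): positive (depth 0)
  gear 1: meshes with gear 0 -> depth 1 -> negative (opposite of gear 0)
  gear 2: meshes with gear 1 -> depth 2 -> positive (opposite of gear 1)
  gear 3: meshes with gear 2 -> depth 3 -> negative (opposite of gear 2)
Queried indices 0, 1, 2, 3 -> positive, negative, positive, negative

Answer: positive negative positive negative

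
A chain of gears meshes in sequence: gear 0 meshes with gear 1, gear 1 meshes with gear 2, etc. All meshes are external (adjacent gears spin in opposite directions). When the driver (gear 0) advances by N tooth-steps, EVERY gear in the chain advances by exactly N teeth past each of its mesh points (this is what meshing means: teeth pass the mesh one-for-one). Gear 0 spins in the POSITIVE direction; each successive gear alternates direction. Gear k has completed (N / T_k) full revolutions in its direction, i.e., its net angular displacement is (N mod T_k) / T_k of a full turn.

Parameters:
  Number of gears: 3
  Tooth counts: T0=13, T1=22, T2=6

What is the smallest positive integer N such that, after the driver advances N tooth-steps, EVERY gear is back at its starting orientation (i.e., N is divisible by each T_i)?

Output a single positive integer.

Gear k returns to start when N is a multiple of T_k.
All gears at start simultaneously when N is a common multiple of [13, 22, 6]; the smallest such N is lcm(13, 22, 6).
Start: lcm = T0 = 13
Fold in T1=22: gcd(13, 22) = 1; lcm(13, 22) = 13 * 22 / 1 = 286 / 1 = 286
Fold in T2=6: gcd(286, 6) = 2; lcm(286, 6) = 286 * 6 / 2 = 1716 / 2 = 858
Full cycle length = 858

Answer: 858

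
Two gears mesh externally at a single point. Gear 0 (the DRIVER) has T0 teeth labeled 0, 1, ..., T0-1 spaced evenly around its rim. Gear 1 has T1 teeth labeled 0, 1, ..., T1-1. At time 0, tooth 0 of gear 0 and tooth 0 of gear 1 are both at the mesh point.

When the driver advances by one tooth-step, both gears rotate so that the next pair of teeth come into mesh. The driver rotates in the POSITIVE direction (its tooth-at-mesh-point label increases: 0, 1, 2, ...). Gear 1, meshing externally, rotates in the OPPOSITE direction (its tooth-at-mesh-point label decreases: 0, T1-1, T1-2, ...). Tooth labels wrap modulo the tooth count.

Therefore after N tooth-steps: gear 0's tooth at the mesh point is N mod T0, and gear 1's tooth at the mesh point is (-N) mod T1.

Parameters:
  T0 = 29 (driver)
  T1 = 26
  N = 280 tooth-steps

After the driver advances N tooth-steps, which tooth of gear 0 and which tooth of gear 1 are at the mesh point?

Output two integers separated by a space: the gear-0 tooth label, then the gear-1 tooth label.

Gear 0 (driver, T0=29): tooth at mesh = N mod T0
  280 = 9 * 29 + 19, so 280 mod 29 = 19
  gear 0 tooth = 19
Gear 1 (driven, T1=26): tooth at mesh = (-N) mod T1
  280 = 10 * 26 + 20, so 280 mod 26 = 20
  (-280) mod 26 = (-20) mod 26 = 26 - 20 = 6
Mesh after 280 steps: gear-0 tooth 19 meets gear-1 tooth 6

Answer: 19 6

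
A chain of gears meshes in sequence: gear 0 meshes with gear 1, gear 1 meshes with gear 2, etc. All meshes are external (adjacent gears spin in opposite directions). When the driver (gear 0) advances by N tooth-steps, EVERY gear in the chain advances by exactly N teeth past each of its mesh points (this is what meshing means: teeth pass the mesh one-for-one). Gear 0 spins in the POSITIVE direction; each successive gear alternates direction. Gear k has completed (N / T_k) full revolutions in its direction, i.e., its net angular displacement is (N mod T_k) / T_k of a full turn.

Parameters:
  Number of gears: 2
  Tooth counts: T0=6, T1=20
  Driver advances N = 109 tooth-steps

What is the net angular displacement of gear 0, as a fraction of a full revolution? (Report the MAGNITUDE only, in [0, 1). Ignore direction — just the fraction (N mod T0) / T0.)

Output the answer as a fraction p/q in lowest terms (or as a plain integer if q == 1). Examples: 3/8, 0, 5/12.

Chain of 2 gears, tooth counts: [6, 20]
  gear 0: T0=6, direction=positive, advance = 109 mod 6 = 1 teeth = 1/6 turn
  gear 1: T1=20, direction=negative, advance = 109 mod 20 = 9 teeth = 9/20 turn
Gear 0: 109 mod 6 = 1
Fraction = 1 / 6 = 1/6 (gcd(1,6)=1) = 1/6

Answer: 1/6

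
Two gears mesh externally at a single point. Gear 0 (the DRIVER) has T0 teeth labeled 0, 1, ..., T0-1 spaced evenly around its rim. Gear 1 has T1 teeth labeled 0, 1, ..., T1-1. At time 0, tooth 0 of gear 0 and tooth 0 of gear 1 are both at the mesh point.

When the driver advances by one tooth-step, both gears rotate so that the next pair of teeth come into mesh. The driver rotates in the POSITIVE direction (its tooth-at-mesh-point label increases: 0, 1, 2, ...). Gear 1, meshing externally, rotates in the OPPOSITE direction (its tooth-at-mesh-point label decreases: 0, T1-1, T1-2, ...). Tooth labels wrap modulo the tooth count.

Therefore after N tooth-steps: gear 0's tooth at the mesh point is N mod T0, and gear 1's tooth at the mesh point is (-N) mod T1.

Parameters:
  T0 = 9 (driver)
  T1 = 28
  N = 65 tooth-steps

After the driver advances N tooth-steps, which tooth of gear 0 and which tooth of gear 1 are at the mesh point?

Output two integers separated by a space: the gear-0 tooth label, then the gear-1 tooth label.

Answer: 2 19

Derivation:
Gear 0 (driver, T0=9): tooth at mesh = N mod T0
  65 = 7 * 9 + 2, so 65 mod 9 = 2
  gear 0 tooth = 2
Gear 1 (driven, T1=28): tooth at mesh = (-N) mod T1
  65 = 2 * 28 + 9, so 65 mod 28 = 9
  (-65) mod 28 = (-9) mod 28 = 28 - 9 = 19
Mesh after 65 steps: gear-0 tooth 2 meets gear-1 tooth 19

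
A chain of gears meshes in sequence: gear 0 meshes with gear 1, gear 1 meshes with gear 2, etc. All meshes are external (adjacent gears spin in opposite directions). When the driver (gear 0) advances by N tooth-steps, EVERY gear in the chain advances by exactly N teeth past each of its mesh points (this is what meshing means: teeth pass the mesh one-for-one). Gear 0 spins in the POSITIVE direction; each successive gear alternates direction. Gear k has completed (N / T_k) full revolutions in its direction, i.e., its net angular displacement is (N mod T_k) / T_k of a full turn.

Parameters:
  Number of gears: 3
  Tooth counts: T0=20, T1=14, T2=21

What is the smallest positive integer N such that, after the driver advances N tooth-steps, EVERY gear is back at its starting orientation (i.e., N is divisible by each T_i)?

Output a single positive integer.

Gear k returns to start when N is a multiple of T_k.
All gears at start simultaneously when N is a common multiple of [20, 14, 21]; the smallest such N is lcm(20, 14, 21).
Start: lcm = T0 = 20
Fold in T1=14: gcd(20, 14) = 2; lcm(20, 14) = 20 * 14 / 2 = 280 / 2 = 140
Fold in T2=21: gcd(140, 21) = 7; lcm(140, 21) = 140 * 21 / 7 = 2940 / 7 = 420
Full cycle length = 420

Answer: 420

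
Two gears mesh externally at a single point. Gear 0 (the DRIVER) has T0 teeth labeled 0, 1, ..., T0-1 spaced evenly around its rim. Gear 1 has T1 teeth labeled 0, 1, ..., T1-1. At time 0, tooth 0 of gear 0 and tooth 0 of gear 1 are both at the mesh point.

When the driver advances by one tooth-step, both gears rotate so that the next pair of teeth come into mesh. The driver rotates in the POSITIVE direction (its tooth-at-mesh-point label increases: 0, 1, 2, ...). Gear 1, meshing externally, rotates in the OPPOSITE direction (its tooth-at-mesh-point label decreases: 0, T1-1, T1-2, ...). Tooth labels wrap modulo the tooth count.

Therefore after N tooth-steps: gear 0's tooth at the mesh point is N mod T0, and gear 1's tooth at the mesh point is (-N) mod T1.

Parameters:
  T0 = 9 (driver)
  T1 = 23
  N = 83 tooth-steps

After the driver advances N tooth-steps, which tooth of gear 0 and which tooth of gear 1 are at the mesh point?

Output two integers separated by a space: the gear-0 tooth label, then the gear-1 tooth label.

Gear 0 (driver, T0=9): tooth at mesh = N mod T0
  83 = 9 * 9 + 2, so 83 mod 9 = 2
  gear 0 tooth = 2
Gear 1 (driven, T1=23): tooth at mesh = (-N) mod T1
  83 = 3 * 23 + 14, so 83 mod 23 = 14
  (-83) mod 23 = (-14) mod 23 = 23 - 14 = 9
Mesh after 83 steps: gear-0 tooth 2 meets gear-1 tooth 9

Answer: 2 9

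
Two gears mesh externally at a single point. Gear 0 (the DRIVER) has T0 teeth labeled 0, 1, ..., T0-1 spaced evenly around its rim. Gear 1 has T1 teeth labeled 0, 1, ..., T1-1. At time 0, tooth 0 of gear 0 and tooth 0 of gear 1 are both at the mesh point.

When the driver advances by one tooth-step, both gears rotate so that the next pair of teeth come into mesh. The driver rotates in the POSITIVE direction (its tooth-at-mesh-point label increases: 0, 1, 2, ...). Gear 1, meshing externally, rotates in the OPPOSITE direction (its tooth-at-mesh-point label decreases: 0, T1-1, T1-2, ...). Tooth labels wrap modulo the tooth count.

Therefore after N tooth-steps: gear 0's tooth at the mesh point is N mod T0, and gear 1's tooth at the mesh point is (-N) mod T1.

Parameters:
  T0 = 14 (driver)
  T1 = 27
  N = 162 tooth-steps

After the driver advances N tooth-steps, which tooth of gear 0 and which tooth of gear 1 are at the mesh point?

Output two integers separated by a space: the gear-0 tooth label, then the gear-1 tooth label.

Answer: 8 0

Derivation:
Gear 0 (driver, T0=14): tooth at mesh = N mod T0
  162 = 11 * 14 + 8, so 162 mod 14 = 8
  gear 0 tooth = 8
Gear 1 (driven, T1=27): tooth at mesh = (-N) mod T1
  162 = 6 * 27 + 0, so 162 mod 27 = 0
  (-162) mod 27 = 0
Mesh after 162 steps: gear-0 tooth 8 meets gear-1 tooth 0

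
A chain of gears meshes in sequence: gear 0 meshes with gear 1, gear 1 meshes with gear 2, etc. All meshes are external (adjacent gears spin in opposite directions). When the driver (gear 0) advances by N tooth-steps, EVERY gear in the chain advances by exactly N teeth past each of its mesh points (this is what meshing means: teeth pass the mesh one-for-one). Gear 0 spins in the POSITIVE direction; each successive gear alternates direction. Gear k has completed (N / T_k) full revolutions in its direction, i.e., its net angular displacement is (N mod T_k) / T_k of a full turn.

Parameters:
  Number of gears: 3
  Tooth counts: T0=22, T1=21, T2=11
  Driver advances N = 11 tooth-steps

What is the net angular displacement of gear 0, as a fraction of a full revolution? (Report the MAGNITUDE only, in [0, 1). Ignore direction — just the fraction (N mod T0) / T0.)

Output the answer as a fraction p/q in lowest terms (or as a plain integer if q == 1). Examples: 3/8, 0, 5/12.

Answer: 1/2

Derivation:
Chain of 3 gears, tooth counts: [22, 21, 11]
  gear 0: T0=22, direction=positive, advance = 11 mod 22 = 11 teeth = 11/22 turn
  gear 1: T1=21, direction=negative, advance = 11 mod 21 = 11 teeth = 11/21 turn
  gear 2: T2=11, direction=positive, advance = 11 mod 11 = 0 teeth = 0/11 turn
Gear 0: 11 mod 22 = 11
Fraction = 11 / 22 = 1/2 (gcd(11,22)=11) = 1/2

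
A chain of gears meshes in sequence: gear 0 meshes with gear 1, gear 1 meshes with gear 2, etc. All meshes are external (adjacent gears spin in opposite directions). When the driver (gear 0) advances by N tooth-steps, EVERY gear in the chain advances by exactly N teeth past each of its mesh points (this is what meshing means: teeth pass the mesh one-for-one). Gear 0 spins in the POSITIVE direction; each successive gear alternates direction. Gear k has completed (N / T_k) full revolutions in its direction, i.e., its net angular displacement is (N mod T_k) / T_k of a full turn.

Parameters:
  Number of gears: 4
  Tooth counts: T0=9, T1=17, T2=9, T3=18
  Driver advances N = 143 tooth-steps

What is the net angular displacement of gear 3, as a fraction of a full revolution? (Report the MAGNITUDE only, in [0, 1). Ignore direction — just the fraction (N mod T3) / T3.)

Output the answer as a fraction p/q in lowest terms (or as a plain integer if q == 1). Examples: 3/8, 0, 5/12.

Answer: 17/18

Derivation:
Chain of 4 gears, tooth counts: [9, 17, 9, 18]
  gear 0: T0=9, direction=positive, advance = 143 mod 9 = 8 teeth = 8/9 turn
  gear 1: T1=17, direction=negative, advance = 143 mod 17 = 7 teeth = 7/17 turn
  gear 2: T2=9, direction=positive, advance = 143 mod 9 = 8 teeth = 8/9 turn
  gear 3: T3=18, direction=negative, advance = 143 mod 18 = 17 teeth = 17/18 turn
Gear 3: 143 mod 18 = 17
Fraction = 17 / 18 = 17/18 (gcd(17,18)=1) = 17/18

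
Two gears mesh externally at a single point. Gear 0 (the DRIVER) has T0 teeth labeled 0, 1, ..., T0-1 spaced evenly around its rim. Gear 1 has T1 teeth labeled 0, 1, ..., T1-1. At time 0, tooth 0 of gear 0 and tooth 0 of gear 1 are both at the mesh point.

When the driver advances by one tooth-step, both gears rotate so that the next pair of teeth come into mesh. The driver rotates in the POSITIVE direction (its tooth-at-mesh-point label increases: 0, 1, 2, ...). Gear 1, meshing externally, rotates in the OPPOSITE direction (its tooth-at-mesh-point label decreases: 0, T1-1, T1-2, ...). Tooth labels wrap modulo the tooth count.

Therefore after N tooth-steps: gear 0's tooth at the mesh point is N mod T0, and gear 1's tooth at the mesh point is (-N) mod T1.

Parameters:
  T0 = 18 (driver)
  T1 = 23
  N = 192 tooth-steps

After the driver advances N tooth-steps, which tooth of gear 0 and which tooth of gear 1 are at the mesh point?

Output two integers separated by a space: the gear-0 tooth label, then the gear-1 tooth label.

Answer: 12 15

Derivation:
Gear 0 (driver, T0=18): tooth at mesh = N mod T0
  192 = 10 * 18 + 12, so 192 mod 18 = 12
  gear 0 tooth = 12
Gear 1 (driven, T1=23): tooth at mesh = (-N) mod T1
  192 = 8 * 23 + 8, so 192 mod 23 = 8
  (-192) mod 23 = (-8) mod 23 = 23 - 8 = 15
Mesh after 192 steps: gear-0 tooth 12 meets gear-1 tooth 15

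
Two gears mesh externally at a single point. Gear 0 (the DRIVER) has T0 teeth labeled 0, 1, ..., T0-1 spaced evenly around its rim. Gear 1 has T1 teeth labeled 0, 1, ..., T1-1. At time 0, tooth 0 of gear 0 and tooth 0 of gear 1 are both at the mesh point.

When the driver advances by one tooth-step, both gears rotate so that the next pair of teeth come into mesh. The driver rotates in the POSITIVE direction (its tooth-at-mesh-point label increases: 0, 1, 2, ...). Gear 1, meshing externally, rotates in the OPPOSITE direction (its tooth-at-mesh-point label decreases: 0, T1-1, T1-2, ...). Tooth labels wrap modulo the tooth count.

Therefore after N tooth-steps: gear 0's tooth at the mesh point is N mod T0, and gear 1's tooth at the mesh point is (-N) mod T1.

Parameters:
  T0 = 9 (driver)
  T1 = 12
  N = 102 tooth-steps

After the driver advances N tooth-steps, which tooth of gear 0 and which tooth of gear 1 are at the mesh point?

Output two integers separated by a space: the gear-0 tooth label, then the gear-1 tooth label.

Gear 0 (driver, T0=9): tooth at mesh = N mod T0
  102 = 11 * 9 + 3, so 102 mod 9 = 3
  gear 0 tooth = 3
Gear 1 (driven, T1=12): tooth at mesh = (-N) mod T1
  102 = 8 * 12 + 6, so 102 mod 12 = 6
  (-102) mod 12 = (-6) mod 12 = 12 - 6 = 6
Mesh after 102 steps: gear-0 tooth 3 meets gear-1 tooth 6

Answer: 3 6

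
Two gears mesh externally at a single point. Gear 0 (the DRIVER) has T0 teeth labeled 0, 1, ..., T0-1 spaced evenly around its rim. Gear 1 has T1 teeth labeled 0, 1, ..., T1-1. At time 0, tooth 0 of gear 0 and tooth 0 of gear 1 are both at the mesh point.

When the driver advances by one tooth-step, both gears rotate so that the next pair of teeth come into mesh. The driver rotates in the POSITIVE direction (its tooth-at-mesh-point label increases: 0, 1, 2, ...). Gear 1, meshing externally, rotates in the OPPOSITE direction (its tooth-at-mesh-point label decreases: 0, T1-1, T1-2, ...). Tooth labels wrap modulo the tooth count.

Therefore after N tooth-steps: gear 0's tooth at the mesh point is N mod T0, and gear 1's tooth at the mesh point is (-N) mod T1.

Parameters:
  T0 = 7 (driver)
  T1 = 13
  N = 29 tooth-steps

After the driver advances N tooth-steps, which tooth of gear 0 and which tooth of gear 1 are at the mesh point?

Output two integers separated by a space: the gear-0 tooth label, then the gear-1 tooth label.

Gear 0 (driver, T0=7): tooth at mesh = N mod T0
  29 = 4 * 7 + 1, so 29 mod 7 = 1
  gear 0 tooth = 1
Gear 1 (driven, T1=13): tooth at mesh = (-N) mod T1
  29 = 2 * 13 + 3, so 29 mod 13 = 3
  (-29) mod 13 = (-3) mod 13 = 13 - 3 = 10
Mesh after 29 steps: gear-0 tooth 1 meets gear-1 tooth 10

Answer: 1 10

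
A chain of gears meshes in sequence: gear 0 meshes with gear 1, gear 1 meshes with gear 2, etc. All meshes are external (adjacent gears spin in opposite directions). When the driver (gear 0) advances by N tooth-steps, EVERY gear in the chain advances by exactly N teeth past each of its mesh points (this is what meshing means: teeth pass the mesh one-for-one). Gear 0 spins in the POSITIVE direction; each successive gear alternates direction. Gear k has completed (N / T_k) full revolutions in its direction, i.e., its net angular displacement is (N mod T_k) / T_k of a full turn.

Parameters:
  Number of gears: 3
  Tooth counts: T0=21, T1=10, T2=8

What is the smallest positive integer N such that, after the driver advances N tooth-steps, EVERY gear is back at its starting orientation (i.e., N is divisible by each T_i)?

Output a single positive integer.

Answer: 840

Derivation:
Gear k returns to start when N is a multiple of T_k.
All gears at start simultaneously when N is a common multiple of [21, 10, 8]; the smallest such N is lcm(21, 10, 8).
Start: lcm = T0 = 21
Fold in T1=10: gcd(21, 10) = 1; lcm(21, 10) = 21 * 10 / 1 = 210 / 1 = 210
Fold in T2=8: gcd(210, 8) = 2; lcm(210, 8) = 210 * 8 / 2 = 1680 / 2 = 840
Full cycle length = 840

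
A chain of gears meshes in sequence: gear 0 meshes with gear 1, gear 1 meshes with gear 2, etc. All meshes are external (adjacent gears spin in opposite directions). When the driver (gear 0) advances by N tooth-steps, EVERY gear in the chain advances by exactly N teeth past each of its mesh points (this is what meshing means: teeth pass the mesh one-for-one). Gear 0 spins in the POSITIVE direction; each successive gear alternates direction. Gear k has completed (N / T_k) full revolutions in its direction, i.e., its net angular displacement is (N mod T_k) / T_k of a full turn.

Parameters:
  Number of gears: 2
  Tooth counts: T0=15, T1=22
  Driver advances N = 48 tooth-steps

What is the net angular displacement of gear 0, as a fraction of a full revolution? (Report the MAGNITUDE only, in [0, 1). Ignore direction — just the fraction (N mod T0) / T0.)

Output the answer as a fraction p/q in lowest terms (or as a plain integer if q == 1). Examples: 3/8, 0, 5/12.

Chain of 2 gears, tooth counts: [15, 22]
  gear 0: T0=15, direction=positive, advance = 48 mod 15 = 3 teeth = 3/15 turn
  gear 1: T1=22, direction=negative, advance = 48 mod 22 = 4 teeth = 4/22 turn
Gear 0: 48 mod 15 = 3
Fraction = 3 / 15 = 1/5 (gcd(3,15)=3) = 1/5

Answer: 1/5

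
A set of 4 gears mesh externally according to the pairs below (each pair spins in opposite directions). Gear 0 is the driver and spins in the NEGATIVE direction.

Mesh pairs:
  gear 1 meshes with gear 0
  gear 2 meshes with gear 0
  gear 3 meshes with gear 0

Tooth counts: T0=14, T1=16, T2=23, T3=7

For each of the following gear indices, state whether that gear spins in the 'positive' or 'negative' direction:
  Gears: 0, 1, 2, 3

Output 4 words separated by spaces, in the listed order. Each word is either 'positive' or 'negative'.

Answer: negative positive positive positive

Derivation:
Gear 0 (driver): negative (depth 0)
  gear 1: meshes with gear 0 -> depth 1 -> positive (opposite of gear 0)
  gear 2: meshes with gear 0 -> depth 1 -> positive (opposite of gear 0)
  gear 3: meshes with gear 0 -> depth 1 -> positive (opposite of gear 0)
Queried indices 0, 1, 2, 3 -> negative, positive, positive, positive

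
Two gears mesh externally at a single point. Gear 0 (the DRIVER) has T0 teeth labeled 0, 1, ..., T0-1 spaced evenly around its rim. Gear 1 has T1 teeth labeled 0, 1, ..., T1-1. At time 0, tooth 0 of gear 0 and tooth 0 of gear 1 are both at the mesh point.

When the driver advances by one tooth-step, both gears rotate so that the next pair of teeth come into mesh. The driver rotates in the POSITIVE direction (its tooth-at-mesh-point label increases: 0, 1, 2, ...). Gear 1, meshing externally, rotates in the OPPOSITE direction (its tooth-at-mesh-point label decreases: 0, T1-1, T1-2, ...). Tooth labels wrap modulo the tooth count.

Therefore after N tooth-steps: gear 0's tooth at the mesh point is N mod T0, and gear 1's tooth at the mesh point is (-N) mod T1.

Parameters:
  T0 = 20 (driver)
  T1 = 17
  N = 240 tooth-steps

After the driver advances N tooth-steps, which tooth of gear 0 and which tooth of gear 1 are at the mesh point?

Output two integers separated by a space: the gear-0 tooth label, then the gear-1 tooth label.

Gear 0 (driver, T0=20): tooth at mesh = N mod T0
  240 = 12 * 20 + 0, so 240 mod 20 = 0
  gear 0 tooth = 0
Gear 1 (driven, T1=17): tooth at mesh = (-N) mod T1
  240 = 14 * 17 + 2, so 240 mod 17 = 2
  (-240) mod 17 = (-2) mod 17 = 17 - 2 = 15
Mesh after 240 steps: gear-0 tooth 0 meets gear-1 tooth 15

Answer: 0 15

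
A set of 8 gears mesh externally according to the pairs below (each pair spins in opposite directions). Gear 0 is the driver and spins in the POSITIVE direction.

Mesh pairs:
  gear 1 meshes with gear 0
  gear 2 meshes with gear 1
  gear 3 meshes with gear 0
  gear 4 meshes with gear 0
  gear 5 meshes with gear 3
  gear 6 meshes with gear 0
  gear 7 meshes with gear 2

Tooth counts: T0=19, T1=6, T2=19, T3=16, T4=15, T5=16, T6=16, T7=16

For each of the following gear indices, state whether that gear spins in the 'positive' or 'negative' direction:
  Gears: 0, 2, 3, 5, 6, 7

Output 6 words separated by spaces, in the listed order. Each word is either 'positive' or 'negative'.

Gear 0 (driver): positive (depth 0)
  gear 1: meshes with gear 0 -> depth 1 -> negative (opposite of gear 0)
  gear 2: meshes with gear 1 -> depth 2 -> positive (opposite of gear 1)
  gear 3: meshes with gear 0 -> depth 1 -> negative (opposite of gear 0)
  gear 4: meshes with gear 0 -> depth 1 -> negative (opposite of gear 0)
  gear 5: meshes with gear 3 -> depth 2 -> positive (opposite of gear 3)
  gear 6: meshes with gear 0 -> depth 1 -> negative (opposite of gear 0)
  gear 7: meshes with gear 2 -> depth 3 -> negative (opposite of gear 2)
Queried indices 0, 2, 3, 5, 6, 7 -> positive, positive, negative, positive, negative, negative

Answer: positive positive negative positive negative negative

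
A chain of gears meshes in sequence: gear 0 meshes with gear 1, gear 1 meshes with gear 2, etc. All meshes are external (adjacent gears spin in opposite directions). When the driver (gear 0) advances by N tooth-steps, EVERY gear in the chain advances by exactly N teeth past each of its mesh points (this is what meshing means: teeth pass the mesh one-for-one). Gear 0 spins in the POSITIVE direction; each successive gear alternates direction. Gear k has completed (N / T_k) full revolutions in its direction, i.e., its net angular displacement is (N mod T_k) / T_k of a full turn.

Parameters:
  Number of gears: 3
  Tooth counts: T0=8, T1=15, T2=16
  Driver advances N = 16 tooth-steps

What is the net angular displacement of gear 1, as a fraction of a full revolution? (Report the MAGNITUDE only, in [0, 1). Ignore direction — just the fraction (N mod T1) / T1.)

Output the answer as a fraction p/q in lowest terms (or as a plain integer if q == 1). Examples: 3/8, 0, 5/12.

Answer: 1/15

Derivation:
Chain of 3 gears, tooth counts: [8, 15, 16]
  gear 0: T0=8, direction=positive, advance = 16 mod 8 = 0 teeth = 0/8 turn
  gear 1: T1=15, direction=negative, advance = 16 mod 15 = 1 teeth = 1/15 turn
  gear 2: T2=16, direction=positive, advance = 16 mod 16 = 0 teeth = 0/16 turn
Gear 1: 16 mod 15 = 1
Fraction = 1 / 15 = 1/15 (gcd(1,15)=1) = 1/15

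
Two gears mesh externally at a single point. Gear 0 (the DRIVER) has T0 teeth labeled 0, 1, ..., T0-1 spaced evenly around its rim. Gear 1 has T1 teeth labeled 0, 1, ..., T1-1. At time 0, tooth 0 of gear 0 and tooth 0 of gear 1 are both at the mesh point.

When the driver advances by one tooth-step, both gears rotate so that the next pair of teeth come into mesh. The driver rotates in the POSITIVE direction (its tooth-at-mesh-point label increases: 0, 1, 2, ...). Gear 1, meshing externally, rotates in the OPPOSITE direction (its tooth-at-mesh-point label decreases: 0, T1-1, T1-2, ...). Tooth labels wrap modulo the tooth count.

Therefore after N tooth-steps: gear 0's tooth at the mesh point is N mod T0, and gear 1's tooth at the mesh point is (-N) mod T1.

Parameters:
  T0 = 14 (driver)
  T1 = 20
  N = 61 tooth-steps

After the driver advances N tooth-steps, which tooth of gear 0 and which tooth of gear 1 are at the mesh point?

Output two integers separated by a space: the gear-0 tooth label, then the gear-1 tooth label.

Answer: 5 19

Derivation:
Gear 0 (driver, T0=14): tooth at mesh = N mod T0
  61 = 4 * 14 + 5, so 61 mod 14 = 5
  gear 0 tooth = 5
Gear 1 (driven, T1=20): tooth at mesh = (-N) mod T1
  61 = 3 * 20 + 1, so 61 mod 20 = 1
  (-61) mod 20 = (-1) mod 20 = 20 - 1 = 19
Mesh after 61 steps: gear-0 tooth 5 meets gear-1 tooth 19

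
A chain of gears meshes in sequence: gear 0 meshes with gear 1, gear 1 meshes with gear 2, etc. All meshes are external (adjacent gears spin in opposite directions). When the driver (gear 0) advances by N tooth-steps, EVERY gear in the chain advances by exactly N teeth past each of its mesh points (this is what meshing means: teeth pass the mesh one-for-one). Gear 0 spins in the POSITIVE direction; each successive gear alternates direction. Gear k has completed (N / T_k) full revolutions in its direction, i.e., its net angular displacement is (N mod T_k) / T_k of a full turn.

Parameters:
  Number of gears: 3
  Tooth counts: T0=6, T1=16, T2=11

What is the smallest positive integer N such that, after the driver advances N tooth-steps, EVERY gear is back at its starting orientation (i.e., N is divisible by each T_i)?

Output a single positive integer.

Gear k returns to start when N is a multiple of T_k.
All gears at start simultaneously when N is a common multiple of [6, 16, 11]; the smallest such N is lcm(6, 16, 11).
Start: lcm = T0 = 6
Fold in T1=16: gcd(6, 16) = 2; lcm(6, 16) = 6 * 16 / 2 = 96 / 2 = 48
Fold in T2=11: gcd(48, 11) = 1; lcm(48, 11) = 48 * 11 / 1 = 528 / 1 = 528
Full cycle length = 528

Answer: 528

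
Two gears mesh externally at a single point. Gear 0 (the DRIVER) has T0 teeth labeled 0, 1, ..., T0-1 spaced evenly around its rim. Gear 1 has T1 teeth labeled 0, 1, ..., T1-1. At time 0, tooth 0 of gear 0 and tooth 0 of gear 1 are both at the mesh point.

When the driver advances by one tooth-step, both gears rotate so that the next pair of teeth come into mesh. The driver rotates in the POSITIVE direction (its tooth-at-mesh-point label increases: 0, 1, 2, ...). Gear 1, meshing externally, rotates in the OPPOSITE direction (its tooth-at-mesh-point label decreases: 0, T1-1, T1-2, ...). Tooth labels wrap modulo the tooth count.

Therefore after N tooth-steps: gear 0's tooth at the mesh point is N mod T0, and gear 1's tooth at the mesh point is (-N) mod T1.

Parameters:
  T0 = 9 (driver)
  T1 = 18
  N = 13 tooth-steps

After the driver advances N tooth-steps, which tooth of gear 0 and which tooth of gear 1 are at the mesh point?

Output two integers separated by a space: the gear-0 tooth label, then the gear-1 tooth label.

Gear 0 (driver, T0=9): tooth at mesh = N mod T0
  13 = 1 * 9 + 4, so 13 mod 9 = 4
  gear 0 tooth = 4
Gear 1 (driven, T1=18): tooth at mesh = (-N) mod T1
  13 = 0 * 18 + 13, so 13 mod 18 = 13
  (-13) mod 18 = (-13) mod 18 = 18 - 13 = 5
Mesh after 13 steps: gear-0 tooth 4 meets gear-1 tooth 5

Answer: 4 5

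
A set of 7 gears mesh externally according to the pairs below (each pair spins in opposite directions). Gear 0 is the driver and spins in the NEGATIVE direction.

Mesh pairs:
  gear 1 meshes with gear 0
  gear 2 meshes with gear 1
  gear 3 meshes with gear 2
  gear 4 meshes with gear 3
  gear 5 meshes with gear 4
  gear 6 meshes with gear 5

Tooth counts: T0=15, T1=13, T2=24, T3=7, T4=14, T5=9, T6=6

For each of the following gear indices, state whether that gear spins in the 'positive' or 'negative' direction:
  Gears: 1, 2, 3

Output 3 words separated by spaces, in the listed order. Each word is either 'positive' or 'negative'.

Answer: positive negative positive

Derivation:
Gear 0 (driver): negative (depth 0)
  gear 1: meshes with gear 0 -> depth 1 -> positive (opposite of gear 0)
  gear 2: meshes with gear 1 -> depth 2 -> negative (opposite of gear 1)
  gear 3: meshes with gear 2 -> depth 3 -> positive (opposite of gear 2)
  gear 4: meshes with gear 3 -> depth 4 -> negative (opposite of gear 3)
  gear 5: meshes with gear 4 -> depth 5 -> positive (opposite of gear 4)
  gear 6: meshes with gear 5 -> depth 6 -> negative (opposite of gear 5)
Queried indices 1, 2, 3 -> positive, negative, positive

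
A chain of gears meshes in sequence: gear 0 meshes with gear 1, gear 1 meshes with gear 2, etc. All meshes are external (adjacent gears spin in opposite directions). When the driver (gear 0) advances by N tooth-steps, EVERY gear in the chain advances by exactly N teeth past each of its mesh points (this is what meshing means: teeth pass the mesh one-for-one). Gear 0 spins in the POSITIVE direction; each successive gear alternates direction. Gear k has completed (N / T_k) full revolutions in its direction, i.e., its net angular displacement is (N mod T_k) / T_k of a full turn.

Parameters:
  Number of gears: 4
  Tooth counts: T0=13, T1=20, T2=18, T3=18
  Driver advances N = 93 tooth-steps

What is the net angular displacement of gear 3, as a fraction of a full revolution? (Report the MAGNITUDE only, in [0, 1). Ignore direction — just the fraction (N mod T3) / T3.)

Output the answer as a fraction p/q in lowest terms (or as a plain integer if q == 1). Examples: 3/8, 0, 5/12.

Chain of 4 gears, tooth counts: [13, 20, 18, 18]
  gear 0: T0=13, direction=positive, advance = 93 mod 13 = 2 teeth = 2/13 turn
  gear 1: T1=20, direction=negative, advance = 93 mod 20 = 13 teeth = 13/20 turn
  gear 2: T2=18, direction=positive, advance = 93 mod 18 = 3 teeth = 3/18 turn
  gear 3: T3=18, direction=negative, advance = 93 mod 18 = 3 teeth = 3/18 turn
Gear 3: 93 mod 18 = 3
Fraction = 3 / 18 = 1/6 (gcd(3,18)=3) = 1/6

Answer: 1/6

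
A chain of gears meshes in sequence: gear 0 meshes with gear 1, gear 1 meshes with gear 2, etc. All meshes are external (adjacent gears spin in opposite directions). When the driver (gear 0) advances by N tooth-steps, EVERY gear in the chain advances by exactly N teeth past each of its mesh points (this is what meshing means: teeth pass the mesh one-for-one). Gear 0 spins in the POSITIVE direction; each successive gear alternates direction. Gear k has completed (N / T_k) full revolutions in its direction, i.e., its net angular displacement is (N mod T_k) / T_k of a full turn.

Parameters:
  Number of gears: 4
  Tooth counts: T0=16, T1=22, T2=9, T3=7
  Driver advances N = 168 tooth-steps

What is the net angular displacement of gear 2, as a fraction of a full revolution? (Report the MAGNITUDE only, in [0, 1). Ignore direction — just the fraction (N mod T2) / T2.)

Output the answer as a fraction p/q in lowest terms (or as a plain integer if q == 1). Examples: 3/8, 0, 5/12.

Answer: 2/3

Derivation:
Chain of 4 gears, tooth counts: [16, 22, 9, 7]
  gear 0: T0=16, direction=positive, advance = 168 mod 16 = 8 teeth = 8/16 turn
  gear 1: T1=22, direction=negative, advance = 168 mod 22 = 14 teeth = 14/22 turn
  gear 2: T2=9, direction=positive, advance = 168 mod 9 = 6 teeth = 6/9 turn
  gear 3: T3=7, direction=negative, advance = 168 mod 7 = 0 teeth = 0/7 turn
Gear 2: 168 mod 9 = 6
Fraction = 6 / 9 = 2/3 (gcd(6,9)=3) = 2/3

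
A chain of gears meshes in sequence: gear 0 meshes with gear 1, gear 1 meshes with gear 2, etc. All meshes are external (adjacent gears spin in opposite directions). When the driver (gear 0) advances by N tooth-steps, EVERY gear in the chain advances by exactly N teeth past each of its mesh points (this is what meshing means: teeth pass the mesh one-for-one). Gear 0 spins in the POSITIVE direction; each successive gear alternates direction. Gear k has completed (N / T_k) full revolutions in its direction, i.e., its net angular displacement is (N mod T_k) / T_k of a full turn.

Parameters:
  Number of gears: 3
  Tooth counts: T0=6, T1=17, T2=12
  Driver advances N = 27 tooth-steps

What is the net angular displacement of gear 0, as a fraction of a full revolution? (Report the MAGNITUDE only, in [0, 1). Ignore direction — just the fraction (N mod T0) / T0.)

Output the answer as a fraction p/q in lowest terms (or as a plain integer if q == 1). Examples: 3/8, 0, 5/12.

Answer: 1/2

Derivation:
Chain of 3 gears, tooth counts: [6, 17, 12]
  gear 0: T0=6, direction=positive, advance = 27 mod 6 = 3 teeth = 3/6 turn
  gear 1: T1=17, direction=negative, advance = 27 mod 17 = 10 teeth = 10/17 turn
  gear 2: T2=12, direction=positive, advance = 27 mod 12 = 3 teeth = 3/12 turn
Gear 0: 27 mod 6 = 3
Fraction = 3 / 6 = 1/2 (gcd(3,6)=3) = 1/2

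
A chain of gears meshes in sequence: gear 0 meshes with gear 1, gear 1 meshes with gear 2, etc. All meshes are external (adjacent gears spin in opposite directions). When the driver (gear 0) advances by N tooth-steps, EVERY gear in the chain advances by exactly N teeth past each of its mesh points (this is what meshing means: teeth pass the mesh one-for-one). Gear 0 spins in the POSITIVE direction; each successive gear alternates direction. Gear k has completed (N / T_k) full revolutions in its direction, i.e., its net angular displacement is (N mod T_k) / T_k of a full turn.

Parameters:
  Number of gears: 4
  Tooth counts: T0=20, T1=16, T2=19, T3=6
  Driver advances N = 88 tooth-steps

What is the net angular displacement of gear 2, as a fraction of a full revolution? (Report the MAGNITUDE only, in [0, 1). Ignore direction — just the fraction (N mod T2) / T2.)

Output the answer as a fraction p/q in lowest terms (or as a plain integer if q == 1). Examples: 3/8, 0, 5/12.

Chain of 4 gears, tooth counts: [20, 16, 19, 6]
  gear 0: T0=20, direction=positive, advance = 88 mod 20 = 8 teeth = 8/20 turn
  gear 1: T1=16, direction=negative, advance = 88 mod 16 = 8 teeth = 8/16 turn
  gear 2: T2=19, direction=positive, advance = 88 mod 19 = 12 teeth = 12/19 turn
  gear 3: T3=6, direction=negative, advance = 88 mod 6 = 4 teeth = 4/6 turn
Gear 2: 88 mod 19 = 12
Fraction = 12 / 19 = 12/19 (gcd(12,19)=1) = 12/19

Answer: 12/19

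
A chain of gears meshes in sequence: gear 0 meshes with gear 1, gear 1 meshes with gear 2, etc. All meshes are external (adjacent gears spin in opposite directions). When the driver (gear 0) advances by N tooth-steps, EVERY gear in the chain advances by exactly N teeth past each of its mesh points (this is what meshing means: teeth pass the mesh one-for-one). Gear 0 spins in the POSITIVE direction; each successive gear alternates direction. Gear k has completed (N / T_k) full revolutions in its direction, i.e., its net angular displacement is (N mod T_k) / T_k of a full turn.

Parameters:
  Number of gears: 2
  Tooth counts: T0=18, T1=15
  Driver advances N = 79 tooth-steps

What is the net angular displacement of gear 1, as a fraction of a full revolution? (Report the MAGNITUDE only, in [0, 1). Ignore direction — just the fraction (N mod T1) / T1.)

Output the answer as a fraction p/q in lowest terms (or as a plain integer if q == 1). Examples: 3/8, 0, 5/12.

Chain of 2 gears, tooth counts: [18, 15]
  gear 0: T0=18, direction=positive, advance = 79 mod 18 = 7 teeth = 7/18 turn
  gear 1: T1=15, direction=negative, advance = 79 mod 15 = 4 teeth = 4/15 turn
Gear 1: 79 mod 15 = 4
Fraction = 4 / 15 = 4/15 (gcd(4,15)=1) = 4/15

Answer: 4/15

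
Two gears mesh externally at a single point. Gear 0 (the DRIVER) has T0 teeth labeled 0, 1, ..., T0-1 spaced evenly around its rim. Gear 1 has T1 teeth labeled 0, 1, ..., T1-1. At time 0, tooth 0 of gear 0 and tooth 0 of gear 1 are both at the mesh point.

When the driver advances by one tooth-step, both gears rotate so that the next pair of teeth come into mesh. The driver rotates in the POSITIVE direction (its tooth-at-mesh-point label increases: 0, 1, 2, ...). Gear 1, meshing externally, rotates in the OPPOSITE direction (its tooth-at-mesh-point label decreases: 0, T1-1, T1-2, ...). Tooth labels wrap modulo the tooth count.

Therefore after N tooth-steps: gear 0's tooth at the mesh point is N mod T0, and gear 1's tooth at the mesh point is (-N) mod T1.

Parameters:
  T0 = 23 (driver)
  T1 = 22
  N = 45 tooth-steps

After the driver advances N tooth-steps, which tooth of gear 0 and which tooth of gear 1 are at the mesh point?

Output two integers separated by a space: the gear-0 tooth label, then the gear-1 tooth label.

Gear 0 (driver, T0=23): tooth at mesh = N mod T0
  45 = 1 * 23 + 22, so 45 mod 23 = 22
  gear 0 tooth = 22
Gear 1 (driven, T1=22): tooth at mesh = (-N) mod T1
  45 = 2 * 22 + 1, so 45 mod 22 = 1
  (-45) mod 22 = (-1) mod 22 = 22 - 1 = 21
Mesh after 45 steps: gear-0 tooth 22 meets gear-1 tooth 21

Answer: 22 21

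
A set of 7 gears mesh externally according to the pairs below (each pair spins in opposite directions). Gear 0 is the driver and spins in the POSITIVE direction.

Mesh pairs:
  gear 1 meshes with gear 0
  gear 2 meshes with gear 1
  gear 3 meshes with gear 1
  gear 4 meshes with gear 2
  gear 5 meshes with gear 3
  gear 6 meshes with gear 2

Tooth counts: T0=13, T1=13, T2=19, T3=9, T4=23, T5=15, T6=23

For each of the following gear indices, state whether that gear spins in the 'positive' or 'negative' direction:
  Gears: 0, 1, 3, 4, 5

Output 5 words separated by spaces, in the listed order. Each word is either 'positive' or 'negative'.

Gear 0 (driver): positive (depth 0)
  gear 1: meshes with gear 0 -> depth 1 -> negative (opposite of gear 0)
  gear 2: meshes with gear 1 -> depth 2 -> positive (opposite of gear 1)
  gear 3: meshes with gear 1 -> depth 2 -> positive (opposite of gear 1)
  gear 4: meshes with gear 2 -> depth 3 -> negative (opposite of gear 2)
  gear 5: meshes with gear 3 -> depth 3 -> negative (opposite of gear 3)
  gear 6: meshes with gear 2 -> depth 3 -> negative (opposite of gear 2)
Queried indices 0, 1, 3, 4, 5 -> positive, negative, positive, negative, negative

Answer: positive negative positive negative negative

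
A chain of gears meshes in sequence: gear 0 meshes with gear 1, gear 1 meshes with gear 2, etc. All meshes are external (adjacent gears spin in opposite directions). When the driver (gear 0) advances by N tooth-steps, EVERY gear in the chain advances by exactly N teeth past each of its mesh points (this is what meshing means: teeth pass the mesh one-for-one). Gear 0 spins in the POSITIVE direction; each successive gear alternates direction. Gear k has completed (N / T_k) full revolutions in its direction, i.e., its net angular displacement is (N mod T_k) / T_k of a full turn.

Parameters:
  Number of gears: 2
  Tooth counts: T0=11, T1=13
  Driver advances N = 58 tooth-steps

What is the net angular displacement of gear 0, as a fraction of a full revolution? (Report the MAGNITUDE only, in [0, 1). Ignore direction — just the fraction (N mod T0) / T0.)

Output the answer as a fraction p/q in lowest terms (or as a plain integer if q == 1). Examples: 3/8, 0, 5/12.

Chain of 2 gears, tooth counts: [11, 13]
  gear 0: T0=11, direction=positive, advance = 58 mod 11 = 3 teeth = 3/11 turn
  gear 1: T1=13, direction=negative, advance = 58 mod 13 = 6 teeth = 6/13 turn
Gear 0: 58 mod 11 = 3
Fraction = 3 / 11 = 3/11 (gcd(3,11)=1) = 3/11

Answer: 3/11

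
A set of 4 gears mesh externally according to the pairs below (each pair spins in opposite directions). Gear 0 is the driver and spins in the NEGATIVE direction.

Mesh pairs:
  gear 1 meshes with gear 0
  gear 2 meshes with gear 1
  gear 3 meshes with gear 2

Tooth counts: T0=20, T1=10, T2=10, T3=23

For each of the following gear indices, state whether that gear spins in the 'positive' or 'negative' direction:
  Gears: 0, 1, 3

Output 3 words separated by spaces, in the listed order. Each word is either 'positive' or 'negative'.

Gear 0 (driver): negative (depth 0)
  gear 1: meshes with gear 0 -> depth 1 -> positive (opposite of gear 0)
  gear 2: meshes with gear 1 -> depth 2 -> negative (opposite of gear 1)
  gear 3: meshes with gear 2 -> depth 3 -> positive (opposite of gear 2)
Queried indices 0, 1, 3 -> negative, positive, positive

Answer: negative positive positive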